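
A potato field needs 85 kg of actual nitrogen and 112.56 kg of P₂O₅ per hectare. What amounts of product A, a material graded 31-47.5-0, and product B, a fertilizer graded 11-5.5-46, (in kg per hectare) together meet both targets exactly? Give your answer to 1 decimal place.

218.9 kg product A, 155.7 kg product B

With a, b = kg per hectare of product A and product B:
N: 0.31·a + 0.11·b = 85
P₂O₅: 0.475·a + 0.055·b = 112.56
From row1: a = (85 − 0.11·b) / 0.31.
Into row2: 0.475·(85 − 0.11·b)/0.31 + 0.055·b = 112.56 → b = 155.722, a = 218.938.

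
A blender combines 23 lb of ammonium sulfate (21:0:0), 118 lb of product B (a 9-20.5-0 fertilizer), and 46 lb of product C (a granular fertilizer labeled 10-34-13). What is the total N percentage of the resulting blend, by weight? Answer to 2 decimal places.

10.72% N

Total mass = 23 + 118 + 46 = 187 lb.
N mass = 21%×23 + 9%×118 + 10%×46 = 20.05 lb.
% N = 20.05 / 187 = 10.7219%.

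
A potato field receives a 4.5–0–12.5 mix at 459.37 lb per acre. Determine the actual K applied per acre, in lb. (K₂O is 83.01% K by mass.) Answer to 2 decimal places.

K₂O per acre = 459.37 × 12.5% = 57.4213 lb.
Elemental K = 57.4213 × 0.8301 = 47.6654 lb per acre.

47.67 lb K per acre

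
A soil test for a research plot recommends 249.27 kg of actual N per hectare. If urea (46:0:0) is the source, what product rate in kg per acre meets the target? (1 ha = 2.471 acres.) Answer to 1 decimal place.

219.3 kg of product per acre

Product per hectare = 249.27 / 46% = 541.891 kg.
Convert to per acre: 541.891 × 0.404694 = 219.3004 kg.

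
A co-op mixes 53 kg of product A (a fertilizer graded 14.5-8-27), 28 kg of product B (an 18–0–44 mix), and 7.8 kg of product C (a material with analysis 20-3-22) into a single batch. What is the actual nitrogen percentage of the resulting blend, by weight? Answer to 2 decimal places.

Total mass = 53 + 28 + 7.8 = 88.8 kg.
N mass = 14.5%×53 + 18%×28 + 20%×7.8 = 14.285 kg.
% N = 14.285 / 88.8 = 16.0867%.

16.09% N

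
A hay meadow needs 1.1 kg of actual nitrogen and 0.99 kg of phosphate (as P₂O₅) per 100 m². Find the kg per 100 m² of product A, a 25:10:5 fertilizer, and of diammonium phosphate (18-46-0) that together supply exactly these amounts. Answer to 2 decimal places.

3.38 kg product A, 1.42 kg diammonium phosphate

Per-100 m² balance (a = product A, b = diammonium phosphate):
N: 0.25·a + 0.18·b = 1.1
P₂O₅: 0.1·a + 0.46·b = 0.99
Eliminate b: (row1) − 0.18/0.46·(row2) → 0.21087·a = 0.712609, so a = 3.37938.
Then b = (0.99 − 0.1·3.37938) / 0.46 = 1.41753.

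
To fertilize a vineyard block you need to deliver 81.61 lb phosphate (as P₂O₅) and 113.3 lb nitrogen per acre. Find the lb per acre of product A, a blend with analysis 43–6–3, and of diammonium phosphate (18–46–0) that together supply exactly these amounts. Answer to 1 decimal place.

Let a = lb of product A, b = lb of diammonium phosphate (per acre).
P₂O₅: 0.06·a + 0.46·b = 81.61
N: 0.43·a + 0.18·b = 113.3
Solving simultaneously: a = 200.151, b = 151.306.

200.2 lb product A, 151.3 lb diammonium phosphate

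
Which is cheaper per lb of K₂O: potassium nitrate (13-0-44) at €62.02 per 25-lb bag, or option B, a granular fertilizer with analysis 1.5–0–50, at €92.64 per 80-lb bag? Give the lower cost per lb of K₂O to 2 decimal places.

potassium nitrate: K₂O per bag = 25 × 44% = 11 lb; cost = 62.02 / 11 = €5.6382/lb K₂O.
option B: K₂O per bag = 80 × 50% = 40 lb; cost = 92.64 / 40 = €2.3160/lb K₂O.
option B is cheaper.

€2.32 per lb K₂O (option B)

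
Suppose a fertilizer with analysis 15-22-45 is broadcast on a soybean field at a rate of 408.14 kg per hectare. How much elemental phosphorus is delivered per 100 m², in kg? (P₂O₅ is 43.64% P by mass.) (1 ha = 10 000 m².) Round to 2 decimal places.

0.39 kg P per hundred sq m

P₂O₅ per hectare = 408.14 × 22% = 89.7908 kg.
Elemental P = 89.7908 × 0.4364 = 39.1847 kg per hectare.
Convert to per 100 m²: 39.1847 × 0.01 = 0.391847 kg.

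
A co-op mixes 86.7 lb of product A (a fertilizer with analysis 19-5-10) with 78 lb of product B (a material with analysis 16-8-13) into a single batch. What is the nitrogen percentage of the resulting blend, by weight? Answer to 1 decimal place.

17.6% N

Total mass = 86.7 + 78 = 164.7 lb.
N mass = 19%×86.7 + 16%×78 = 28.953 lb.
% N = 28.953 / 164.7 = 17.5792%.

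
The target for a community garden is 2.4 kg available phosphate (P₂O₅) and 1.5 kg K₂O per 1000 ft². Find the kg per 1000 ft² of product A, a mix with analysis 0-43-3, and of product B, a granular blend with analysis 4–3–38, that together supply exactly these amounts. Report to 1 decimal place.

Let a = kg of product A, b = kg of product B (per 1000 ft²).
P₂O₅: 0.43·a + 0.03·b = 2.4
K₂O: 0.03·a + 0.38·b = 1.5
Eliminate b: (row1) − 0.03/0.38·(row2) → 0.427632·a = 2.28158, so a = 5.33538.
Then b = (1.5 − 0.03·5.33538) / 0.38 = 3.52615.

5.3 kg product A, 3.5 kg product B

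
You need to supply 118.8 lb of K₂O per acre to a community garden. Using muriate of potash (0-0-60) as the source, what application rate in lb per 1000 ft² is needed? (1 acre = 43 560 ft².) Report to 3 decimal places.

Product per acre = 118.8 / 60% = 198 lb.
Convert to per 1000 ft²: 198 × 0.0229568 = 4.54545 lb.

4.545 lb of product per thousand sq ft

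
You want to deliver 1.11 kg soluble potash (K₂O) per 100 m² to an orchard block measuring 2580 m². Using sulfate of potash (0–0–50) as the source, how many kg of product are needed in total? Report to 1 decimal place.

57.3 kg

Product per 100 m² = 1.11 / 50% = 2.22 kg.
Total product = 2.22 × 2580 / 100 = 57.276 kg.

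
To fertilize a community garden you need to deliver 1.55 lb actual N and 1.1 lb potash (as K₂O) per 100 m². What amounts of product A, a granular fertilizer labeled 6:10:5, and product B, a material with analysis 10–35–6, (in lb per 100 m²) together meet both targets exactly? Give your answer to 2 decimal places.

Per-100 m² balance (a = product A, b = product B):
N: 0.06·a + 0.1·b = 1.55
K₂O: 0.05·a + 0.06·b = 1.1
Eliminate a: (row1) − 0.06/0.05·(row2) → 0.028·b = 0.23, so b = 8.21429.
Back-substitute: a = (1.55 − 0.1·8.21429) / 0.06 = 12.1429.

12.14 lb product A, 8.21 lb product B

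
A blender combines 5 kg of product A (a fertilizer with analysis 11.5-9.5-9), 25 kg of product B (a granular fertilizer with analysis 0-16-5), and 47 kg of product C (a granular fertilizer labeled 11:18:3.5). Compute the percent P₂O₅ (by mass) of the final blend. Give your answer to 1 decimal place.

Total mass = 5 + 25 + 47 = 77 kg.
P₂O₅ mass = 9.5%×5 + 16%×25 + 18%×47 = 12.935 kg.
% P₂O₅ = 12.935 / 77 = 16.7987%.

16.8% P₂O₅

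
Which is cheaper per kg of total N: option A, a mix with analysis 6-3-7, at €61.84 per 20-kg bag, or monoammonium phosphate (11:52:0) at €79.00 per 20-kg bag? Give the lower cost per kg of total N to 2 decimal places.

option A: N per bag = 20 × 6% = 1.2 kg; cost = 61.84 / 1.2 = €51.5333/kg N.
monoammonium phosphate: N per bag = 20 × 11% = 2.2 kg; cost = 79.00 / 2.2 = €35.9091/kg N.
monoammonium phosphate is cheaper.

€35.91 per kg N (monoammonium phosphate)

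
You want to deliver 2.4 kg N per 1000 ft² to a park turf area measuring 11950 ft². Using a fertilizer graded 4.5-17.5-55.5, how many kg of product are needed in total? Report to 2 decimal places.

637.33 kg

Product per 1000 ft² = 2.4 / 4.5% = 53.3333 kg.
Total product = 53.3333 × 11950 / 1000 = 637.333 kg.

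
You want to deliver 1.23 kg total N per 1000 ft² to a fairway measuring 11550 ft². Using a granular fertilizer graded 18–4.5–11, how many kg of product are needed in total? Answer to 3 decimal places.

Product per 1000 ft² = 1.23 / 18% = 6.83333 kg.
Total product = 6.83333 × 11550 / 1000 = 78.925 kg.

78.925 kg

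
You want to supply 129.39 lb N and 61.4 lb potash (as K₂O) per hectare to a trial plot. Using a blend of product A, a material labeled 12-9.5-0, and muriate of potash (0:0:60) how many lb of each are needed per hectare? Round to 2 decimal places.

1078.25 lb product A, 102.33 lb muriate of potash

Per-hectare balance (a = product A, b = muriate of potash):
N: 0.12·a + 0·b = 129.39
K₂O: 0·a + 0.6·b = 61.4
Solving simultaneously: a = 1078.25, b = 102.333.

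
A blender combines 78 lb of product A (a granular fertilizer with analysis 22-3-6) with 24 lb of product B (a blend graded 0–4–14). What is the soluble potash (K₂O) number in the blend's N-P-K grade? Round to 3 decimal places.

Total mass = 78 + 24 = 102 lb.
K₂O mass = 6%×78 + 14%×24 = 8.04 lb.
% K₂O = 8.04 / 102 = 7.88235%.

7.882% K₂O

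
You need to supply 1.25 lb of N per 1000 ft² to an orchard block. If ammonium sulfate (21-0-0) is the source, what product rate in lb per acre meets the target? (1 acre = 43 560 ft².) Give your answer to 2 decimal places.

Product per 1000 ft² = 1.25 / 21% = 5.95238 lb.
Convert to per acre: 5.95238 × 43.56 = 259.286 lb.

259.29 lb of product per acre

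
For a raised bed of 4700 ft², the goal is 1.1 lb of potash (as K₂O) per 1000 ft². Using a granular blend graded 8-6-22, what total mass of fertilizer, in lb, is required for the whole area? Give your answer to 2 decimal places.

23.50 lb

Product per 1000 ft² = 1.1 / 22% = 5 lb.
Total product = 5 × 4700 / 1000 = 23.5 lb.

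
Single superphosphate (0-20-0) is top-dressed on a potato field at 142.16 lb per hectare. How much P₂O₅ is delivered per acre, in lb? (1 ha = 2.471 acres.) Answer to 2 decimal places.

11.51 lb P₂O₅ per acre

P₂O₅ per hectare = 142.16 × 20% = 28.432 lb.
Convert to per acre: 28.432 × 0.404694 = 11.5063 lb.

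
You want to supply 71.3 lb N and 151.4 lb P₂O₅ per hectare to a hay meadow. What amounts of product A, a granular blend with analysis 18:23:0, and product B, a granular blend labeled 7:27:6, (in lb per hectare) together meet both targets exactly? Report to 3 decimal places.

With a, b = lb per hectare of product A and product B:
N: 0.18·a + 0.07·b = 71.3
P₂O₅: 0.23·a + 0.27·b = 151.4
From row1: a = (71.3 − 0.07·b) / 0.18.
Into row2: 0.23·(71.3 − 0.07·b)/0.18 + 0.27·b = 151.4 → b = 333.93846, a = 266.2462.

266.246 lb product A, 333.938 lb product B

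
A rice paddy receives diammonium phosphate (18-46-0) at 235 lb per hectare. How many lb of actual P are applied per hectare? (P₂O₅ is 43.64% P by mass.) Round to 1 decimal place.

P₂O₅ per hectare = 235 × 46% = 108.1 lb.
Elemental P = 108.1 × 0.4364 = 47.1748 lb per hectare.

47.2 lb P per hectare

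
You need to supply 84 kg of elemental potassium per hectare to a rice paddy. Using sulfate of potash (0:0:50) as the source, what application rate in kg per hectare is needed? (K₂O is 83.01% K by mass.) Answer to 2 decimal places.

As K₂O: 84 / 0.8301 = 101.193 kg per hectare.
Product per hectare = 101.193 / 50% = 202.385 kg.

202.39 kg of product per hectare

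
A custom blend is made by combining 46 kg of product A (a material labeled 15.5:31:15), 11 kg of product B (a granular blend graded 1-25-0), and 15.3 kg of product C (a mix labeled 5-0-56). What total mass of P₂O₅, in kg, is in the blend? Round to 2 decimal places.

17.01 kg P₂O₅

P₂O₅ mass = 31%×46 + 25%×11 + 0%×15.3 = 17.01 kg.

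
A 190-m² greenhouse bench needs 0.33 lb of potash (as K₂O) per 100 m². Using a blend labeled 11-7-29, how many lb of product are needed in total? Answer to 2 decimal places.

2.16 lb

Product per 100 m² = 0.33 / 29% = 1.13793 lb.
Total product = 1.13793 × 190 / 100 = 2.16207 lb.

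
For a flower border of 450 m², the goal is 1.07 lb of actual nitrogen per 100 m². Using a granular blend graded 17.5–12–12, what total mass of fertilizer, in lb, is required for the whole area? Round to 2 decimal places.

Product per 100 m² = 1.07 / 17.5% = 6.11429 lb.
Total product = 6.11429 × 450 / 100 = 27.5143 lb.

27.51 lb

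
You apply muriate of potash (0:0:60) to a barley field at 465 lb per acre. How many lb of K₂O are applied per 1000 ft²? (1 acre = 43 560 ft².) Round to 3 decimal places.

K₂O per acre = 465 × 60% = 279 lb.
Convert to per 1000 ft²: 279 × 0.0229568 = 6.40496 lb.

6.405 lb K₂O per thousand sq ft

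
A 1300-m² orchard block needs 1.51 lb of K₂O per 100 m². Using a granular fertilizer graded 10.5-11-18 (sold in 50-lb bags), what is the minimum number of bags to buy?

3 bags

Product per 100 m² = 1.51 / 18% = 8.38889 lb.
Total product = 8.38889 × 1300 / 100 = 109.056 lb.
Bags = ⌈109.056 / 50⌉ = 3.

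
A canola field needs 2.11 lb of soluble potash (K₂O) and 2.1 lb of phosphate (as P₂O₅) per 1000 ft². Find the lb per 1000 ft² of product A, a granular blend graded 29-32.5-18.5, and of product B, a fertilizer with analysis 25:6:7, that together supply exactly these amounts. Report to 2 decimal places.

Let a = lb of product A, b = lb of product B (per 1000 ft²).
K₂O: 0.185·a + 0.07·b = 2.11
P₂O₅: 0.325·a + 0.06·b = 2.1
Eliminate a: (row1) − 0.185/0.325·(row2) → 0.0358462·b = 0.914615, so b = 25.515.
Back-substitute: a = (2.11 − 0.07·25.515) / 0.185 = 1.75107.

1.75 lb product A, 25.52 lb product B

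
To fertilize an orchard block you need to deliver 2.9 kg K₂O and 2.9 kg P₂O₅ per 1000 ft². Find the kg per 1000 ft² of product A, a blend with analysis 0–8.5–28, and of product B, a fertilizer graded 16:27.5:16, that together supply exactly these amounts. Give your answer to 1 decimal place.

5.3 kg product A, 8.9 kg product B

With a, b = kg per 1000 ft² of product A and product B:
K₂O: 0.28·a + 0.16·b = 2.9
P₂O₅: 0.085·a + 0.275·b = 2.9
From row1: a = (2.9 − 0.16·b) / 0.28.
Into row2: 0.085·(2.9 − 0.16·b)/0.28 + 0.275·b = 2.9 → b = 8.91956, a = 5.26025.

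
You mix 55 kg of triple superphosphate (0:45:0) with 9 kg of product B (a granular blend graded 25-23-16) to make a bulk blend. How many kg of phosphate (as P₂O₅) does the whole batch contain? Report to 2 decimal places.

P₂O₅ mass = 45%×55 + 23%×9 = 26.82 kg.

26.82 kg P₂O₅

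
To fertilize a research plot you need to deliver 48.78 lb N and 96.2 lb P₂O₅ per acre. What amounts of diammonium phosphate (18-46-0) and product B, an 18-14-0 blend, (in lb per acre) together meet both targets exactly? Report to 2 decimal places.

Per-acre balance (a = diammonium phosphate, b = product B):
N: 0.18·a + 0.18·b = 48.78
P₂O₅: 0.46·a + 0.14·b = 96.2
Eliminate a: (row1) − 0.18/0.46·(row2) → 0.125217·b = 11.1365, so b = 88.9375.
Back-substitute: a = (48.78 − 0.18·88.9375) / 0.18 = 182.062.

182.06 lb diammonium phosphate, 88.94 lb product B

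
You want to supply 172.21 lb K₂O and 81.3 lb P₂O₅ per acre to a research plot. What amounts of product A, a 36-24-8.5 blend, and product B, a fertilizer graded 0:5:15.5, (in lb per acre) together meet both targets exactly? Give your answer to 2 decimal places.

With a, b = lb per acre of product A and product B:
K₂O: 0.085·a + 0.155·b = 172.21
P₂O₅: 0.24·a + 0.05·b = 81.3
Solving simultaneously: a = 121.123, b = 1044.61002.

121.12 lb product A, 1044.61 lb product B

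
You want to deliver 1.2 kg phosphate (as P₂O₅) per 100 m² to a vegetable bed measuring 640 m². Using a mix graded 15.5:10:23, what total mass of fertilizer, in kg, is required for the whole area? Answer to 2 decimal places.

76.80 kg

Product per 100 m² = 1.2 / 10% = 12 kg.
Total product = 12 × 640 / 100 = 76.8 kg.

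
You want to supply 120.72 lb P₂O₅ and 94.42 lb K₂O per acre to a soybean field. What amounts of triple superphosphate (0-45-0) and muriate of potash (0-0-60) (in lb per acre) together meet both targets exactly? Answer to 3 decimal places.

Per-acre balance (a = triple superphosphate, b = muriate of potash):
P₂O₅: 0.45·a + 0·b = 120.72
K₂O: 0·a + 0.6·b = 94.42
Solving simultaneously: a = 268.2667, b = 157.3667.

268.267 lb triple superphosphate, 157.367 lb muriate of potash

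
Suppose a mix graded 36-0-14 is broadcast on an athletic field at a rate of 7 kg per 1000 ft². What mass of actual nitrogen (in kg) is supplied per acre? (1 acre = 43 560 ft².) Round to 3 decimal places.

109.771 kg N per acre

nitrogen per 1000 ft² = 7 × 36% = 2.52 kg.
Convert to per acre: 2.52 × 43.56 = 109.7712 kg.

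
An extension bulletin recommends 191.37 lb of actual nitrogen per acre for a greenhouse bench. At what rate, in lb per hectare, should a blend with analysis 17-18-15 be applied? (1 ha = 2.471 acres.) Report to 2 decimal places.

Product per acre = 191.37 / 17% = 1125.71 lb.
Convert to per hectare: 1125.71 × 2.471 = 2781.619 lb.

2781.62 lb of product per hectare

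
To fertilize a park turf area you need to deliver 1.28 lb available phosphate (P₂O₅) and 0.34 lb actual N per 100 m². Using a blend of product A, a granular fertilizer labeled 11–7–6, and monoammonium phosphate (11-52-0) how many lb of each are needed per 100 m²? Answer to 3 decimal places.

With a, b = lb per 100 m² of product A and monoammonium phosphate:
P₂O₅: 0.07·a + 0.52·b = 1.28
N: 0.11·a + 0.11·b = 0.34
Eliminate b: (row1) − 0.52/0.11·(row2) → -0.45·a = -0.327273, so a = 0.727273.
Then b = (0.34 − 0.11·0.727273) / 0.11 = 2.36364.

0.727 lb product A, 2.364 lb monoammonium phosphate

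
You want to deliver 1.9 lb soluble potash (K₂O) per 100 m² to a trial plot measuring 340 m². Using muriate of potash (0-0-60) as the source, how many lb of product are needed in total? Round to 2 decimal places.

Product per 100 m² = 1.9 / 60% = 3.16667 lb.
Total product = 3.16667 × 340 / 100 = 10.7667 lb.

10.77 lb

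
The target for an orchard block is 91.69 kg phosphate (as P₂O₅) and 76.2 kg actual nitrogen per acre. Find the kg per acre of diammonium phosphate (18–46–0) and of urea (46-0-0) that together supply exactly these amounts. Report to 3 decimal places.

199.326 kg diammonium phosphate, 87.655 kg urea

Let a = kg of diammonium phosphate, b = kg of urea (per acre).
P₂O₅: 0.46·a + 0·b = 91.69
N: 0.18·a + 0.46·b = 76.2
Solving simultaneously: a = 199.3261, b = 87.65501.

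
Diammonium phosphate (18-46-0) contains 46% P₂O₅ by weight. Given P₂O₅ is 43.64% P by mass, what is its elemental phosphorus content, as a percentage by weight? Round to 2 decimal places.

%P = 46 × 0.4364 = 20.0744%.

20.07% P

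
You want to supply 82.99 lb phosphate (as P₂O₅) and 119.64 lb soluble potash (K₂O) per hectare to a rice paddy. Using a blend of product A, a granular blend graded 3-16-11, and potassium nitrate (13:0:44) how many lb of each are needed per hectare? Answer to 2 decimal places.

518.69 lb product A, 142.24 lb potassium nitrate

Let a = lb of product A, b = lb of potassium nitrate (per hectare).
P₂O₅: 0.16·a + 0·b = 82.99
K₂O: 0.11·a + 0.44·b = 119.64
Solving simultaneously: a = 518.688, b = 142.237.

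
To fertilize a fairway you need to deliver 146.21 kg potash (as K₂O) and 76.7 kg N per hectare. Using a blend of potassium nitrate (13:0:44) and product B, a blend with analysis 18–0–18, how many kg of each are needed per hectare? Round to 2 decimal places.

224.23 kg potassium nitrate, 264.17 kg product B

Per-hectare balance (a = potassium nitrate, b = product B):
K₂O: 0.44·a + 0.18·b = 146.21
N: 0.13·a + 0.18·b = 76.7
From row1: a = (146.21 − 0.18·b) / 0.44.
Into row2: 0.13·(146.21 − 0.18·b)/0.44 + 0.18·b = 76.7 → b = 264.1703, a = 224.226.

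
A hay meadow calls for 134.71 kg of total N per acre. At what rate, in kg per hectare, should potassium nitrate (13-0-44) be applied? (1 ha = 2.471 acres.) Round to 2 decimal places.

Product per acre = 134.71 / 13% = 1036.23 kg.
Convert to per hectare: 1036.23 × 2.471 = 2560.526 kg.

2560.53 kg of product per hectare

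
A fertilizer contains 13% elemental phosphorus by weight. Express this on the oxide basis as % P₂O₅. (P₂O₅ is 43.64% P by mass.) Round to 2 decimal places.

%P₂O₅ = 13 / 0.4364 = 29.7892%.

29.79% P₂O₅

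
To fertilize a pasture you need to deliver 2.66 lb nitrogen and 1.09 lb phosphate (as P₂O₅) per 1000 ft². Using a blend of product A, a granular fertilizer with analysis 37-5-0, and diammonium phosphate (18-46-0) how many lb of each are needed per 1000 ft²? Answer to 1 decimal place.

Per-1000 ft² balance (a = product A, b = diammonium phosphate):
N: 0.37·a + 0.18·b = 2.66
P₂O₅: 0.05·a + 0.46·b = 1.09
Eliminate a: (row1) − 0.37/0.05·(row2) → -3.224·b = -5.406, so b = 1.6768.
Back-substitute: a = (2.66 − 0.18·1.6768) / 0.37 = 6.37345.

6.4 lb product A, 1.7 lb diammonium phosphate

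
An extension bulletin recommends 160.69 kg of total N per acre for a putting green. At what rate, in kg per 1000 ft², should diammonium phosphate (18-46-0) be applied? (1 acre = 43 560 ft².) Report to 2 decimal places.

Product per acre = 160.69 / 18% = 892.722 kg.
Convert to per 1000 ft²: 892.722 × 0.0229568 = 20.4941 kg.

20.49 kg of product per thousand sq ft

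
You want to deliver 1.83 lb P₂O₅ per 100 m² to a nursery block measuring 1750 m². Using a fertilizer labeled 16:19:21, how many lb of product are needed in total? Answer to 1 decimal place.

168.6 lb

Product per 100 m² = 1.83 / 19% = 9.63158 lb.
Total product = 9.63158 × 1750 / 100 = 168.553 lb.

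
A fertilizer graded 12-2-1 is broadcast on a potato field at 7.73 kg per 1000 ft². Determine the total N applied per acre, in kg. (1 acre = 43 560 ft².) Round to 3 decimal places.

40.406 kg N per acre

nitrogen per 1000 ft² = 7.73 × 12% = 0.9276 kg.
Convert to per acre: 0.9276 × 43.56 = 40.4063 kg.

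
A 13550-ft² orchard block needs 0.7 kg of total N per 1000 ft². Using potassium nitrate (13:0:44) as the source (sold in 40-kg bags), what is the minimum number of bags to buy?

Product per 1000 ft² = 0.7 / 13% = 5.38462 kg.
Total product = 5.38462 × 13550 / 1000 = 72.9615 kg.
Bags = ⌈72.9615 / 40⌉ = 2.

2 bags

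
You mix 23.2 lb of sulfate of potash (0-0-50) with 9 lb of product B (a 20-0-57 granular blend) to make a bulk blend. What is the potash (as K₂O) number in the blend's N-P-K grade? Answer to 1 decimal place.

Total mass = 23.2 + 9 = 32.2 lb.
K₂O mass = 50%×23.2 + 57%×9 = 16.73 lb.
% K₂O = 16.73 / 32.2 = 51.9565%.

52.0% K₂O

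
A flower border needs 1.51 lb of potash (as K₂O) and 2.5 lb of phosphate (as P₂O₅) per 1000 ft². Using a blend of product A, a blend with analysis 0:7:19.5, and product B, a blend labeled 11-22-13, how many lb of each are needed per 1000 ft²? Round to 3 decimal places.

Let a = lb of product A, b = lb of product B (per 1000 ft²).
K₂O: 0.195·a + 0.13·b = 1.51
P₂O₅: 0.07·a + 0.22·b = 2.5
Eliminate a: (row1) − 0.195/0.07·(row2) → -0.482857·b = -5.45429, so b = 11.2959.
Back-substitute: a = (1.51 − 0.13·11.2959) / 0.195 = 0.213018.

0.213 lb product A, 11.296 lb product B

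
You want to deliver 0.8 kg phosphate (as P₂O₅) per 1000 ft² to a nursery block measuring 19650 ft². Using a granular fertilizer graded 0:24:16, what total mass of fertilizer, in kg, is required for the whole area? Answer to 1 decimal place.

65.5 kg

Product per 1000 ft² = 0.8 / 24% = 3.33333 kg.
Total product = 3.33333 × 19650 / 1000 = 65.5 kg.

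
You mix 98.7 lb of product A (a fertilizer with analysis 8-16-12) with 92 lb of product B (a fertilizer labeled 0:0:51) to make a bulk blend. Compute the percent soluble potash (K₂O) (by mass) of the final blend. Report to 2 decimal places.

Total mass = 98.7 + 92 = 190.7 lb.
K₂O mass = 12%×98.7 + 51%×92 = 58.764 lb.
% K₂O = 58.764 / 190.7 = 30.8149%.

30.81% K₂O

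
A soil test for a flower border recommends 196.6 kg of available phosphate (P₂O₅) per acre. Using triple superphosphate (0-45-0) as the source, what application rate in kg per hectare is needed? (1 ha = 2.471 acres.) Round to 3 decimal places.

Product per acre = 196.6 / 45% = 436.889 kg.
Convert to per hectare: 436.889 × 2.471 = 1079.5524 kg.

1079.552 kg of product per hectare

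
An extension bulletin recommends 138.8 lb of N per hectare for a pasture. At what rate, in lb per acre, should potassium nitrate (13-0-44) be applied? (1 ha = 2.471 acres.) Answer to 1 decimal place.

Product per hectare = 138.8 / 13% = 1067.69 lb.
Convert to per acre: 1067.69 × 0.404694 = 432.089 lb.

432.1 lb of product per acre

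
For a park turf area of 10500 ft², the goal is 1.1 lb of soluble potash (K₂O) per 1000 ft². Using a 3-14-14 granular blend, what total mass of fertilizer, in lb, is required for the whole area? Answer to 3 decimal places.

Product per 1000 ft² = 1.1 / 14% = 7.85714 lb.
Total product = 7.85714 × 10500 / 1000 = 82.5 lb.

82.500 lb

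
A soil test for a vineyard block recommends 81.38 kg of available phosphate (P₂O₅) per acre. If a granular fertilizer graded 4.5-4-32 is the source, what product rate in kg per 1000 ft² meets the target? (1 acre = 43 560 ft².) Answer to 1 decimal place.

46.7 kg of product per thousand sq ft

Product per acre = 81.38 / 4% = 2034.5 kg.
Convert to per 1000 ft²: 2034.5 × 0.0229568 = 46.7057 kg.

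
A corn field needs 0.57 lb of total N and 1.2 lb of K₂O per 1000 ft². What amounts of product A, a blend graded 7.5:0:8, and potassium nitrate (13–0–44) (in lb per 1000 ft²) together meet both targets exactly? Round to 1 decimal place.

Let a = lb of product A, b = lb of potassium nitrate (per 1000 ft²).
N: 0.075·a + 0.13·b = 0.57
K₂O: 0.08·a + 0.44·b = 1.2
Eliminate a: (row1) − 0.075/0.08·(row2) → -0.2825·b = -0.555, so b = 1.9646.
Back-substitute: a = (0.57 − 0.13·1.9646) / 0.075 = 4.19469.

4.2 lb product A, 2.0 lb potassium nitrate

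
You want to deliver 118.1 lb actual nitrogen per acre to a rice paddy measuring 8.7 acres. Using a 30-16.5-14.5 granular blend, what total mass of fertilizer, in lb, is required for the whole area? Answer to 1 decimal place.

Product per acre = 118.1 / 30% = 393.667 lb.
Total product = 393.667 × 8.7 = 3424.9 lb.

3424.9 lb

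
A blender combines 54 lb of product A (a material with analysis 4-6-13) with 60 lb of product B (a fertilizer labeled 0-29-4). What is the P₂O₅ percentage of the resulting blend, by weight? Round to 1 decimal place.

Total mass = 54 + 60 = 114 lb.
P₂O₅ mass = 6%×54 + 29%×60 = 20.64 lb.
% P₂O₅ = 20.64 / 114 = 18.1053%.

18.1% P₂O₅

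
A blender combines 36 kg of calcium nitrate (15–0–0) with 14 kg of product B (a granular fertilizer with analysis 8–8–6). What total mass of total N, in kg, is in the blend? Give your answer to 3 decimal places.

N mass = 15%×36 + 8%×14 = 6.52 kg.

6.520 kg N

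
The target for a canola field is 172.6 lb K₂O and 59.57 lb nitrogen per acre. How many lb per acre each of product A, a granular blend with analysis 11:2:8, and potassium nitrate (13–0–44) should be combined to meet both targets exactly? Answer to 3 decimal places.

99.284 lb product A, 374.221 lb potassium nitrate

Per-acre balance (a = product A, b = potassium nitrate):
K₂O: 0.08·a + 0.44·b = 172.6
N: 0.11·a + 0.13·b = 59.57
Eliminate a: (row1) − 0.08/0.11·(row2) → 0.345455·b = 129.276, so b = 374.2211.
Back-substitute: a = (172.6 − 0.44·374.2211) / 0.08 = 99.2842.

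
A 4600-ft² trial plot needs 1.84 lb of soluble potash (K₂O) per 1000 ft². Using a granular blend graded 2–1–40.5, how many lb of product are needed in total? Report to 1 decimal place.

Product per 1000 ft² = 1.84 / 40.5% = 4.54321 lb.
Total product = 4.54321 × 4600 / 1000 = 20.8988 lb.

20.9 lb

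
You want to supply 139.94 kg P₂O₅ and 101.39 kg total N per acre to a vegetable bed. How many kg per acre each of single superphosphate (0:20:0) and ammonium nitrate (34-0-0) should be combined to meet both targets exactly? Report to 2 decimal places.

699.70 kg single superphosphate, 298.21 kg ammonium nitrate

With a, b = kg per acre of single superphosphate and ammonium nitrate:
P₂O₅: 0.2·a + 0·b = 139.94
N: 0·a + 0.34·b = 101.39
Solving simultaneously: a = 699.7, b = 298.206.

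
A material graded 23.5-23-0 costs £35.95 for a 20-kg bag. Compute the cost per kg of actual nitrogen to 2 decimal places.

£7.65 per kg N

N in bag = 20 × 23.5% = 4.7 kg.
Cost per kg N = £35.95 / 4.7 = £7.6489.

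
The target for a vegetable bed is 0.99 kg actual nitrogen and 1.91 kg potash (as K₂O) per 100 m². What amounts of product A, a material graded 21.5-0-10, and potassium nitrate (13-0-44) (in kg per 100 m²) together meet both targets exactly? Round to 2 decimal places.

With a, b = kg per 100 m² of product A and potassium nitrate:
N: 0.215·a + 0.13·b = 0.99
K₂O: 0.1·a + 0.44·b = 1.91
Solving simultaneously: a = 2.29534, b = 3.81924.

2.30 kg product A, 3.82 kg potassium nitrate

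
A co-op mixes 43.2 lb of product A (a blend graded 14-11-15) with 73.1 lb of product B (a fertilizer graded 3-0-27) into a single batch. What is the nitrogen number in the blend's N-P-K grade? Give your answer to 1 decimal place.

Total mass = 43.2 + 73.1 = 116.3 lb.
N mass = 14%×43.2 + 3%×73.1 = 8.241 lb.
% N = 8.241 / 116.3 = 7.08598%.

7.1% N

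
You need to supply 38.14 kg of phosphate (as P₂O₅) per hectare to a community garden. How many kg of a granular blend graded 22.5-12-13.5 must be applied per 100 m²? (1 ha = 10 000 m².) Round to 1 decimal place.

3.2 kg of product per hundred sq m

Product per hectare = 38.14 / 12% = 317.833 kg.
Convert to per 100 m²: 317.833 × 0.01 = 3.17833 kg.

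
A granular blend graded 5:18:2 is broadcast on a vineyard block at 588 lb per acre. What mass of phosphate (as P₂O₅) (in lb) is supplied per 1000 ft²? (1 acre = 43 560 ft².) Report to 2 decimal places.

2.43 lb P₂O₅ per thousand sq ft

P₂O₅ per acre = 588 × 18% = 105.84 lb.
Convert to per 1000 ft²: 105.84 × 0.0229568 = 2.42975 lb.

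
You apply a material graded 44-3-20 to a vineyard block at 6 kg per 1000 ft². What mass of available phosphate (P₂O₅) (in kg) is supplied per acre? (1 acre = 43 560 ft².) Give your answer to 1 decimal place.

P₂O₅ per 1000 ft² = 6 × 3% = 0.18 kg.
Convert to per acre: 0.18 × 43.56 = 7.8408 kg.

7.8 kg P₂O₅ per acre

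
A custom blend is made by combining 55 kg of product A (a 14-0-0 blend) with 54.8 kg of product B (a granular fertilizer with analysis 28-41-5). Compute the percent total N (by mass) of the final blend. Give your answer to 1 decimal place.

21.0% N

Total mass = 55 + 54.8 = 109.8 kg.
N mass = 14%×55 + 28%×54.8 = 23.044 kg.
% N = 23.044 / 109.8 = 20.9872%.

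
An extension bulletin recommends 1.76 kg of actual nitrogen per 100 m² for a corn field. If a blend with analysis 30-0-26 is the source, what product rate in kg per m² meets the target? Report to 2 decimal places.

Product per 100 m² = 1.76 / 30% = 5.86667 kg.
Convert to per m²: 5.86667 × 0.01 = 0.0586667 kg.

0.06 kg of product per sq m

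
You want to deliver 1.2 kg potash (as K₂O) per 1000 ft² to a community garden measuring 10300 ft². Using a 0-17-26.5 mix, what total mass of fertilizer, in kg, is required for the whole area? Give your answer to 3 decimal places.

46.642 kg

Product per 1000 ft² = 1.2 / 26.5% = 4.5283 kg.
Total product = 4.5283 × 10300 / 1000 = 46.6415 kg.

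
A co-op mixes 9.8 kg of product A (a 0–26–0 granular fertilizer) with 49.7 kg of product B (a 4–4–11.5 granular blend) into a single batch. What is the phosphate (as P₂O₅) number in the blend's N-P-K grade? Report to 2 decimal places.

Total mass = 9.8 + 49.7 = 59.5 kg.
P₂O₅ mass = 26%×9.8 + 4%×49.7 = 4.536 kg.
% P₂O₅ = 4.536 / 59.5 = 7.62353%.

7.62% P₂O₅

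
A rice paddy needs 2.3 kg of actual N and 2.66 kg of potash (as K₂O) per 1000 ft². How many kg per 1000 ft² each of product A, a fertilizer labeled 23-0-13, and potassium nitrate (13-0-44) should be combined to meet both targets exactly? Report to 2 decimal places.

With a, b = kg per 1000 ft² of product A and potassium nitrate:
N: 0.23·a + 0.13·b = 2.3
K₂O: 0.13·a + 0.44·b = 2.66
From row1: a = (2.3 − 0.13·b) / 0.23.
Into row2: 0.13·(2.3 − 0.13·b)/0.23 + 0.44·b = 2.66 → b = 3.71056, a = 7.90273.

7.90 kg product A, 3.71 kg potassium nitrate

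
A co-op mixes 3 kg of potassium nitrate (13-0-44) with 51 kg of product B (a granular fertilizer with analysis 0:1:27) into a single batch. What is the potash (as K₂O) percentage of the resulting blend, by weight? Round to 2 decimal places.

Total mass = 3 + 51 = 54 kg.
K₂O mass = 44%×3 + 27%×51 = 15.09 kg.
% K₂O = 15.09 / 54 = 27.9444%.

27.94% K₂O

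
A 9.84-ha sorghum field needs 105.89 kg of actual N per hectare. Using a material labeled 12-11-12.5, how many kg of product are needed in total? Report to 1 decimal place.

Product per hectare = 105.89 / 12% = 882.417 kg.
Total product = 882.417 × 9.84 = 8682.98 kg.

8683.0 kg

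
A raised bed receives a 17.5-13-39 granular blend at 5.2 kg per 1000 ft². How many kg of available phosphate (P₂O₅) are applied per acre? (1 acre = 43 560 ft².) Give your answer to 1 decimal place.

P₂O₅ per 1000 ft² = 5.2 × 13% = 0.676 kg.
Convert to per acre: 0.676 × 43.56 = 29.4466 kg.

29.4 kg P₂O₅ per acre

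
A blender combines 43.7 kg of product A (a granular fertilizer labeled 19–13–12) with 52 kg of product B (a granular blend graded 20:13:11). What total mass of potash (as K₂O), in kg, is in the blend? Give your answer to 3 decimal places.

K₂O mass = 12%×43.7 + 11%×52 = 10.964 kg.

10.964 kg K₂O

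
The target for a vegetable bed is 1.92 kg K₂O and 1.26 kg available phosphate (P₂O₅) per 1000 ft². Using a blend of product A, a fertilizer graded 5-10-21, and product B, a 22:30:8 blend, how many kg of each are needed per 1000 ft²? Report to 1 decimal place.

Per-1000 ft² balance (a = product A, b = product B):
K₂O: 0.21·a + 0.08·b = 1.92
P₂O₅: 0.1·a + 0.3·b = 1.26
Eliminate b: (row1) − 0.08/0.3·(row2) → 0.183333·a = 1.584, so a = 8.64.
Then b = (1.26 − 0.1·8.64) / 0.3 = 1.32.

8.6 kg product A, 1.3 kg product B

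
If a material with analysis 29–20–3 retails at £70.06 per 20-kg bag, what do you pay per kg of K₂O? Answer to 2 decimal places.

£116.77 per kg K₂O

K₂O in bag = 20 × 3% = 0.6 kg.
Cost per kg K₂O = £70.06 / 0.6 = £116.7667.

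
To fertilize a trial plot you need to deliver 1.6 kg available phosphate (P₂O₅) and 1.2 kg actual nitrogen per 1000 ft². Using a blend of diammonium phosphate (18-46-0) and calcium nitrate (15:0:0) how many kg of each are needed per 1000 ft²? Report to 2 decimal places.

Per-1000 ft² balance (a = diammonium phosphate, b = calcium nitrate):
P₂O₅: 0.46·a + 0·b = 1.6
N: 0.18·a + 0.15·b = 1.2
From row1: a = (1.6 − 0·b) / 0.46.
Into row2: 0.18·(1.6 − 0·b)/0.46 + 0.15·b = 1.2 → b = 3.82609, a = 3.47826.

3.48 kg diammonium phosphate, 3.83 kg calcium nitrate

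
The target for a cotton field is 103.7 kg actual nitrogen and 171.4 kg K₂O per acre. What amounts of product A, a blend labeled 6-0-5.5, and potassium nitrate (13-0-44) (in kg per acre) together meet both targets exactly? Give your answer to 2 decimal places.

Let a = kg of product A, b = kg of potassium nitrate (per acre).
N: 0.06·a + 0.13·b = 103.7
K₂O: 0.055·a + 0.44·b = 171.4
From row1: a = (103.7 − 0.13·b) / 0.06.
Into row2: 0.055·(103.7 − 0.13·b)/0.06 + 0.44·b = 171.4 → b = 237.948, a = 1212.779.

1212.78 kg product A, 237.95 kg potassium nitrate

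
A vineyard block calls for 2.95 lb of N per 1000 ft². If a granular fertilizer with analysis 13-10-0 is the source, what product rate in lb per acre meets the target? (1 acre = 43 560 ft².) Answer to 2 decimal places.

Product per 1000 ft² = 2.95 / 13% = 22.6923 lb.
Convert to per acre: 22.6923 × 43.56 = 988.477 lb.

988.48 lb of product per acre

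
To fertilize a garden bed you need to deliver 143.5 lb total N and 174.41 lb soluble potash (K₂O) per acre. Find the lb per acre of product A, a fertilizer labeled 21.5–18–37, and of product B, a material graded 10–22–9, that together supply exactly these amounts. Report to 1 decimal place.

Per-acre balance (a = product A, b = product B):
N: 0.215·a + 0.1·b = 143.5
K₂O: 0.37·a + 0.09·b = 174.41
Eliminate a: (row1) − 0.215/0.37·(row2) → 0.0477027·b = 42.1536, so b = 883.674.
Back-substitute: a = (143.5 − 0.1·883.674) / 0.215 = 256.431.

256.4 lb product A, 883.7 lb product B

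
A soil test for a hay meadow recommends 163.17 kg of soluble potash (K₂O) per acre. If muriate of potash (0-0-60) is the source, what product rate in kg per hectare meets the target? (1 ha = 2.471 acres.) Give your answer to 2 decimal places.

Product per acre = 163.17 / 60% = 271.95 kg.
Convert to per hectare: 271.95 × 2.471 = 671.988 kg.

671.99 kg of product per hectare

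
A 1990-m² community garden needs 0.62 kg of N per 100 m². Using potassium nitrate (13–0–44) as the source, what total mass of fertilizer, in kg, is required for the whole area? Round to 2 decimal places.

Product per 100 m² = 0.62 / 13% = 4.76923 kg.
Total product = 4.76923 × 1990 / 100 = 94.9077 kg.

94.91 kg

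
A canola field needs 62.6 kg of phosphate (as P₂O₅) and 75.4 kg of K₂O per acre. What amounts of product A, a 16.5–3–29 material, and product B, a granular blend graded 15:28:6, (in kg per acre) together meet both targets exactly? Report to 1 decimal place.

218.6 kg product A, 200.2 kg product B

With a, b = kg per acre of product A and product B:
P₂O₅: 0.03·a + 0.28·b = 62.6
K₂O: 0.29·a + 0.06·b = 75.4
Solving simultaneously: a = 218.589, b = 200.151.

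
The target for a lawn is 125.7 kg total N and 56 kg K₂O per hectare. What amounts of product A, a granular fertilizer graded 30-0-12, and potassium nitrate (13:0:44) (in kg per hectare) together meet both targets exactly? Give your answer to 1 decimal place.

With a, b = kg per hectare of product A and potassium nitrate:
N: 0.3·a + 0.13·b = 125.7
K₂O: 0.12·a + 0.44·b = 56
Eliminate b: (row1) − 0.13/0.44·(row2) → 0.264545·a = 109.155, so a = 412.612.
Then b = (56 − 0.12·412.612) / 0.44 = 14.7423.

412.6 kg product A, 14.7 kg potassium nitrate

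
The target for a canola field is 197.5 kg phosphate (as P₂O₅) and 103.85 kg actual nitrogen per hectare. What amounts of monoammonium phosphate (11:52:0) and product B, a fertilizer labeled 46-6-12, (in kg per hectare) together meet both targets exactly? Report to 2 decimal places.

Let a = kg of monoammonium phosphate, b = kg of product B (per hectare).
P₂O₅: 0.52·a + 0.06·b = 197.5
N: 0.11·a + 0.46·b = 103.85
From row1: a = (197.5 − 0.06·b) / 0.52.
Into row2: 0.11·(197.5 − 0.06·b)/0.52 + 0.46·b = 103.85 → b = 138.766, a = 363.796.

363.80 kg monoammonium phosphate, 138.77 kg product B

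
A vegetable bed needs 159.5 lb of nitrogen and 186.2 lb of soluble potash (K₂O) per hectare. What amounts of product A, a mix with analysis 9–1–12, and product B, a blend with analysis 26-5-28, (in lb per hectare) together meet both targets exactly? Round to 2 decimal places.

Let a = lb of product A, b = lb of product B (per hectare).
N: 0.09·a + 0.26·b = 159.5
K₂O: 0.12·a + 0.28·b = 186.2
From row1: a = (159.5 − 0.26·b) / 0.09.
Into row2: 0.12·(159.5 − 0.26·b)/0.09 + 0.28·b = 186.2 → b = 397, a = 625.333.

625.33 lb product A, 397.00 lb product B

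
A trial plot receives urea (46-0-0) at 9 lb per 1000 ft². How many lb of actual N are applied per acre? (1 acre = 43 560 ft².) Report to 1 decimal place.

180.3 lb N per acre

nitrogen per 1000 ft² = 9 × 46% = 4.14 lb.
Convert to per acre: 4.14 × 43.56 = 180.338 lb.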